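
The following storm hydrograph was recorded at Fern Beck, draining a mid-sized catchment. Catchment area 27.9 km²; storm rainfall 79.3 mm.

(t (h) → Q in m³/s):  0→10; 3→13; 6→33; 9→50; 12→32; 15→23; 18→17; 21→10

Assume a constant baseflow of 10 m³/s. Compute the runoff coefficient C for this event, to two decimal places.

ΣQ_DR = 108.0 m³/s; V = ΣQ_DR·Δt = 1.166 × 10^6 m³.
Runoff depth d = V / A = 41.81 mm.
C = d / P = 41.81 / 79.3 = 0.53.

C ≈ 0.53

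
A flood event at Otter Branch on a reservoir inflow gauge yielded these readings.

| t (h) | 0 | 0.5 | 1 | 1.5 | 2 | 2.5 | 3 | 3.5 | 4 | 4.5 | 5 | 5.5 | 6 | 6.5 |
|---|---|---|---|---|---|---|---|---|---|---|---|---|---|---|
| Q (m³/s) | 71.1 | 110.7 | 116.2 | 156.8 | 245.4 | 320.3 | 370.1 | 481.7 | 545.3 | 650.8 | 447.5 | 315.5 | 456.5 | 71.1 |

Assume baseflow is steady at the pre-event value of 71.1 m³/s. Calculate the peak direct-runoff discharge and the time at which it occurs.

Subtracting baseflow gives direct-runoff ordinates: 0.0, 39.6, 45.1, 85.7, 174.3, 249.2, 299.0, 410.6, 474.2, 579.7, 376.4, 244.4, 385.4, 0.0 m³/s.
The maximum is 579.7 m³/s, occurring at the reading for t = 4.5 h.

Q_p = 579.7 m³/s at t = 4.5 h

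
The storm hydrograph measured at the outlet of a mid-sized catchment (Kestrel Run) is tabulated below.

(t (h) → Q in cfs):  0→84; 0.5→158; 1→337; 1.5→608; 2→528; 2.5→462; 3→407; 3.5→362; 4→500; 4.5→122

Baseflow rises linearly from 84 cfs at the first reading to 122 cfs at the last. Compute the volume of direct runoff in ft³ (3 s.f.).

V ≈ 4.57 × 10^6 ft³

Direct-runoff ordinates (Q − Q_b): 0.00, 69.78, 244.56, 511.33, 427.11, 356.89, 297.67, 248.44, 382.22, 0.00 cfs.
ΣQ_DR = 2538 cfs.
With Δt = 0.5 h = 1800 s, V = ΣQ_DR · Δt = 2538 × 1800 = 4.57 × 10^6 ft³.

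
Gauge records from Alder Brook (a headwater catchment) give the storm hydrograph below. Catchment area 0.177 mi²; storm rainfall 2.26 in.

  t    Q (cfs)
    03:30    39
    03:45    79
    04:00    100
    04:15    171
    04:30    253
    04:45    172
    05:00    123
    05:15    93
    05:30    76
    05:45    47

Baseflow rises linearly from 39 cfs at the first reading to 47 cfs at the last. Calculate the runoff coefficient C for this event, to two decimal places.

ΣQ_DR = 723.0 cfs; V = ΣQ_DR·Δt = 6.507 × 10^5 ft³.
Runoff depth d = V / A = 1.582 in.
C = d / P = 1.582 / 2.26 = 0.70.

C ≈ 0.70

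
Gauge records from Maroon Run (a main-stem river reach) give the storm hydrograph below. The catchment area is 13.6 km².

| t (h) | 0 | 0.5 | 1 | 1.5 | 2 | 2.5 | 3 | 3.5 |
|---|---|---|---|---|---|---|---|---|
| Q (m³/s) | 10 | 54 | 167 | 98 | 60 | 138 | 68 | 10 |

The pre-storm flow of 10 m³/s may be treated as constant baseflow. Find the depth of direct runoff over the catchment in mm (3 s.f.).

Direct runoff: 0.0, 44.0, 157.0, 88.0, 50.0, 128.0, 58.0, 0.0 m³/s; ΣQ_DR = 525.0 m³/s.
V = ΣQ_DR · Δt = 525.0 × 1800 s = 9.450 × 10^5 m³.
Over A = 13.6 km², depth = V / A = 69.5 mm.

d ≈ 69.5 mm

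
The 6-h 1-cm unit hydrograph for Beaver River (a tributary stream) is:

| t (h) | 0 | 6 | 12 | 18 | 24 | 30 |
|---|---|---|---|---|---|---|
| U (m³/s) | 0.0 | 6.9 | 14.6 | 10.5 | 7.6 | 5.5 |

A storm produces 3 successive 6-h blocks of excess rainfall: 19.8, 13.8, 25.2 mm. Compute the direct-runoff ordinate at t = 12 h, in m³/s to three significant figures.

By discrete convolution, Q_j = Σ (P_i / 10 mm) · U_{j−i}.
At t = 12 h (j=2): Q = (19.8/10)·14.6 + (13.8/10)·6.9 + (25.2/10)·0.0 = 38.4 m³/s.

Q ≈ 38.4 m³/s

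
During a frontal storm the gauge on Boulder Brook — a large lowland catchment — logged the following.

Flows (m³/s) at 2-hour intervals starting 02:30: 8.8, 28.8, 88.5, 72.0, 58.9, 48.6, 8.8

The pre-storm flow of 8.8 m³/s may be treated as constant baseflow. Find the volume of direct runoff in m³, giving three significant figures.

V ≈ 1.82 × 10^6 m³

Direct-runoff ordinates (Q − Q_b): 0.0, 20.0, 79.7, 63.2, 50.1, 39.8, 0.0 m³/s.
ΣQ_DR = 252.8 m³/s.
With Δt = 2 h = 7200 s, V = ΣQ_DR · Δt = 252.8 × 7200 = 1.82 × 10^6 m³.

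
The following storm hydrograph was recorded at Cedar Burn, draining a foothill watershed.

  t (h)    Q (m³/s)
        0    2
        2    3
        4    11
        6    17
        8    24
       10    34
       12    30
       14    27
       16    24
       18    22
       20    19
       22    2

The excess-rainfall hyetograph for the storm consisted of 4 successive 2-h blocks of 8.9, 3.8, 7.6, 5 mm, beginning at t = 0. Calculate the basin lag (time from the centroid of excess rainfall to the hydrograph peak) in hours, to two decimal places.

Centroid of excess rainfall: t_c = Σ P_i·t̄_i / ΣP_i = 3.6877 h (block centres at 1, 3, 5, 7 h).
Hydrograph peak occurs at t = 10 h, so basin lag t_L = 10 − 3.6877 = 6.31 h.

t_L ≈ 6.31 h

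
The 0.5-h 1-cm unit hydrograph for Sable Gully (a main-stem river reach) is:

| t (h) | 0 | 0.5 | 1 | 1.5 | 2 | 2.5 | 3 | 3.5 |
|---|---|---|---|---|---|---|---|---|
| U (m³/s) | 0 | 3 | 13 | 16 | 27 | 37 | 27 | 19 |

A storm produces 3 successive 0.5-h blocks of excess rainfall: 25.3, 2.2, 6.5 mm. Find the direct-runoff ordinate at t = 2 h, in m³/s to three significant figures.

By discrete convolution, Q_j = Σ (P_i / 10 mm) · U_{j−i}.
At t = 2 h (j=4): Q = (25.3/10)·27 + (2.2/10)·16 + (6.5/10)·13 = 80.3 m³/s.

Q ≈ 80.3 m³/s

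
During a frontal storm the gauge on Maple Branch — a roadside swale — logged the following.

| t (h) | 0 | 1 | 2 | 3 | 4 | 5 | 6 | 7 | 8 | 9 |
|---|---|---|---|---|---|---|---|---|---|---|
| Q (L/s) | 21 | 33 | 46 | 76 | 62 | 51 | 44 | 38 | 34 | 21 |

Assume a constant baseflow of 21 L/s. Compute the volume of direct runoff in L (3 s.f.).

V ≈ 7.78 × 10^5 L

Direct-runoff ordinates (Q − Q_b): 0.0, 12.0, 25.0, 55.0, 41.0, 30.0, 23.0, 17.0, 13.0, 0.0 L/s.
ΣQ_DR = 216.0 L/s.
With Δt = 1 h = 3600 s, V = ΣQ_DR · Δt = 216.0 × 3600 = 7.78 × 10^5 L.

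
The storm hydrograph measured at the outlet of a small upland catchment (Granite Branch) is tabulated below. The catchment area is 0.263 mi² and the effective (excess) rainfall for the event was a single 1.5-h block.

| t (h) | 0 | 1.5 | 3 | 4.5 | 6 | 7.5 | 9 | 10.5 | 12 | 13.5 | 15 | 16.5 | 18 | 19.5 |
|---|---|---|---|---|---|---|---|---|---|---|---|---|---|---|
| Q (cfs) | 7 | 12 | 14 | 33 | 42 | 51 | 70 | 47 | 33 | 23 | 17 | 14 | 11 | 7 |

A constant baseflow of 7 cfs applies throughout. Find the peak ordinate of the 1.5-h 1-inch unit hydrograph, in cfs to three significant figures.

U_p ≈ 25.2 cfs

Direct runoff: 0.0, 5.0, 7.0, 26.0, 35.0, 44.0, 63.0, 40.0, 26.0, 16.0, 10.0, 7.0, 4.0, 0.0 cfs; ΣQ_DR = 283.0 cfs, peak = 63.0 cfs.
Runoff depth d = ΣQ_DR·Δt / A = 283.0 × 5400 / (0.263 mi²) = 2.501 in.
The 1-inch UH is the DRH scaled by (1 in)/d, so U_p = 63.0 × 1/2.501 = 25.2 cfs.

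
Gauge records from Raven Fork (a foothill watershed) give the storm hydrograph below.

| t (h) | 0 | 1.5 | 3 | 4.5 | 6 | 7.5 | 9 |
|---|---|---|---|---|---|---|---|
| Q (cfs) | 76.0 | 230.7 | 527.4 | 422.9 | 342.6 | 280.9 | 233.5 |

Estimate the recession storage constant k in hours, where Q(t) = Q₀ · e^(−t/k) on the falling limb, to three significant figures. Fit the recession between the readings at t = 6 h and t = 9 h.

On the falling limb, Q drops from 342.6 to 233.5 cfs between t = 6 h and t = 9 h (Δt = 3 h).
k = −Δt / ln(Q₂/Q₁) = −3 / ln(233.5/342.6) = 7.83 h.

k ≈ 7.83 h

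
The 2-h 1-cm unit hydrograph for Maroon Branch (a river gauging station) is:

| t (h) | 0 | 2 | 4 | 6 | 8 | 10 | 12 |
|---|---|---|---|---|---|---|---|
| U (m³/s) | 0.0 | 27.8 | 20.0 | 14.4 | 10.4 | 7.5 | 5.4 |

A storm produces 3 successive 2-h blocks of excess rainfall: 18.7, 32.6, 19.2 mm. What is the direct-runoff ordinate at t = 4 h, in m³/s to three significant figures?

Q ≈ 128 m³/s

By discrete convolution, Q_j = Σ (P_i / 10 mm) · U_{j−i}.
At t = 4 h (j=2): Q = (18.7/10)·20.0 + (32.6/10)·27.8 + (19.2/10)·0.0 = 128 m³/s.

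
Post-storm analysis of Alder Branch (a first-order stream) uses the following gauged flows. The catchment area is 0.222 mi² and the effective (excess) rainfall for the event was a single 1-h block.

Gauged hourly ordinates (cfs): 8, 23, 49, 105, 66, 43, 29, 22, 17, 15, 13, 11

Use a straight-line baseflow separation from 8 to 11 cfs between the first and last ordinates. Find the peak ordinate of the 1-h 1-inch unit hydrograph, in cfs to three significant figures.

Direct runoff: 0.00, 14.73, 40.45, 96.18, 56.91, 33.64, 19.36, 12.09, 6.82, 4.55, 2.27, 0.00 cfs; ΣQ_DR = 287.0 cfs, peak = 96.18 cfs.
Runoff depth d = ΣQ_DR·Δt / A = 287.0 × 3600 / (0.222 mi²) = 2.003 in.
The 1-inch UH is the DRH scaled by (1 in)/d, so U_p = 96.18 × 1/2.003 = 48.0 cfs.

U_p ≈ 48.0 cfs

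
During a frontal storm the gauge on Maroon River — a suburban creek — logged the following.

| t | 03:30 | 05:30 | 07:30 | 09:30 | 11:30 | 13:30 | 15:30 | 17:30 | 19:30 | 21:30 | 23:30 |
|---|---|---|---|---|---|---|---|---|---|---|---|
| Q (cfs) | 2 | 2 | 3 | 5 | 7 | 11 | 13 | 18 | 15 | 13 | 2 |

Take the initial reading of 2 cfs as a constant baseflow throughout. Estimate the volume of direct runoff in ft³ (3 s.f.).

Direct-runoff ordinates (Q − Q_b): 0.0, 0.0, 1.0, 3.0, 5.0, 9.0, 11.0, 16.0, 13.0, 11.0, 0.0 cfs.
ΣQ_DR = 69.00 cfs.
With Δt = 2 h = 7200 s, V = ΣQ_DR · Δt = 69.00 × 7200 = 4.97 × 10^5 ft³.

V ≈ 4.97 × 10^5 ft³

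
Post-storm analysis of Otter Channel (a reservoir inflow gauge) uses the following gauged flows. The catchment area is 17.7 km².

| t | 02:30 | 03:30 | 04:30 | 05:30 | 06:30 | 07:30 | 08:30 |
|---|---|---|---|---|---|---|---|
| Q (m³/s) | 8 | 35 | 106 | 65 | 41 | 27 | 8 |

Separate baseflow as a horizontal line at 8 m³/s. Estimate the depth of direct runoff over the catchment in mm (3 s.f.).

d ≈ 47.6 mm

Direct runoff: 0.0, 27.0, 98.0, 57.0, 33.0, 19.0, 0.0 m³/s; ΣQ_DR = 234.0 m³/s.
V = ΣQ_DR · Δt = 234.0 × 3600 s = 8.424 × 10^5 m³.
Over A = 17.7 km², depth = V / A = 47.6 mm.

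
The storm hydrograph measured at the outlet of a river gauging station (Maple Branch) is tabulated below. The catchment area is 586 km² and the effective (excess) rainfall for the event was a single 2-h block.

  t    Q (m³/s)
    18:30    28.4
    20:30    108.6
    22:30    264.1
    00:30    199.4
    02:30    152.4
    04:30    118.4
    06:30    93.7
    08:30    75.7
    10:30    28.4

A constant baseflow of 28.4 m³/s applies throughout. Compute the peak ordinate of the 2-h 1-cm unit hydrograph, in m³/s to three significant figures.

U_p ≈ 236 m³/s

Direct runoff: 0.0, 80.2, 235.7, 171.0, 124.0, 90.0, 65.3, 47.3, 0.0 m³/s; ΣQ_DR = 813.5 m³/s, peak = 235.7 m³/s.
Runoff depth d = ΣQ_DR·Δt / A = 813.5 × 7200 / (586 km²) = 9.995 mm.
The 1-cm UH is the DRH scaled by (10 mm)/d, so U_p = 235.7 × 10/9.995 = 236 m³/s.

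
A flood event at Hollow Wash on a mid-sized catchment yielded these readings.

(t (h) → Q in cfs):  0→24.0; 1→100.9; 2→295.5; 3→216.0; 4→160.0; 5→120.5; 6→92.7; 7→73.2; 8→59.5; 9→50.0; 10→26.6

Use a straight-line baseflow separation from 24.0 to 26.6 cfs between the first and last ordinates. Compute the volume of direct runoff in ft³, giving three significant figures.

V ≈ 3.39 × 10^6 ft³

Direct-runoff ordinates (Q − Q_b): 0.00, 76.64, 270.98, 191.22, 134.96, 95.20, 67.14, 47.38, 33.42, 23.66, 0.00 cfs.
ΣQ_DR = 940.6 cfs.
With Δt = 1 h = 3600 s, V = ΣQ_DR · Δt = 940.6 × 3600 = 3.39 × 10^6 ft³.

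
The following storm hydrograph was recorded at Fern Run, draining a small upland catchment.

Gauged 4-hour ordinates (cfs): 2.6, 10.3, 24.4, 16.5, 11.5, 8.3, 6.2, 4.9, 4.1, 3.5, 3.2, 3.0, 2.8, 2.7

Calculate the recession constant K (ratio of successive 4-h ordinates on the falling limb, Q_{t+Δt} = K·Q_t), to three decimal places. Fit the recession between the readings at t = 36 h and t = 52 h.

Using the recession-limb readings at t = 36 h and t = 52 h: Q falls from 3.5 to 2.7 cfs over 4 intervals.
K = (Q₂/Q₁)^(1/4) = (2.7/3.5)^(1/4) = 0.937.

K ≈ 0.937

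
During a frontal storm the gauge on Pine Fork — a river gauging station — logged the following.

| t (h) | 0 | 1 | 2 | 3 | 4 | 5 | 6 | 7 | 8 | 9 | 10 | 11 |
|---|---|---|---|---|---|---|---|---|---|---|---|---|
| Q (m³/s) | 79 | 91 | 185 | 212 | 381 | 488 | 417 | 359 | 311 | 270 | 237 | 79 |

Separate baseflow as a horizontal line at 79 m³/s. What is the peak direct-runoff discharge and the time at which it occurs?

Q_p = 409.0 m³/s at t = 5 h

Subtracting baseflow gives direct-runoff ordinates: 0.0, 12.0, 106.0, 133.0, 302.0, 409.0, 338.0, 280.0, 232.0, 191.0, 158.0, 0.0 m³/s.
The maximum is 409.0 m³/s, occurring at the reading for t = 5 h.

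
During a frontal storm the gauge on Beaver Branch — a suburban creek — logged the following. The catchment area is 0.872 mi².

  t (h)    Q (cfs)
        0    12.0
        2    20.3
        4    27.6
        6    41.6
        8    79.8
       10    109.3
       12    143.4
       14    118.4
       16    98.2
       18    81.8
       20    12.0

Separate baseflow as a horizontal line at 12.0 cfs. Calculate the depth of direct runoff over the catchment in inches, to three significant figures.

d ≈ 2.18 in

Direct runoff: 0.0, 8.3, 15.6, 29.6, 67.8, 97.3, 131.4, 106.4, 86.2, 69.8, 0.0 cfs; ΣQ_DR = 612.4 cfs.
V = ΣQ_DR · Δt = 612.4 × 7200 s = 4.409 × 10^6 ft³.
Over A = 0.872 mi², depth = V / A = 2.18 in.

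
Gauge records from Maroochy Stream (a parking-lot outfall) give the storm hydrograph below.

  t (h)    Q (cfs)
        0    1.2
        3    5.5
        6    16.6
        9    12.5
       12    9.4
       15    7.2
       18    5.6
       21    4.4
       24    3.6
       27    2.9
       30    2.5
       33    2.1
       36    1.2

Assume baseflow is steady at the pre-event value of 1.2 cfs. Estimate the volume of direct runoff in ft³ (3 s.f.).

Direct-runoff ordinates (Q − Q_b): 0.0, 4.3, 15.4, 11.3, 8.2, 6.0, 4.4, 3.2, 2.4, 1.7, 1.3, 0.9, 0.0 cfs.
ΣQ_DR = 59.10 cfs.
With Δt = 3 h = 10800 s, V = ΣQ_DR · Δt = 59.10 × 10800 = 6.38 × 10^5 ft³.

V ≈ 6.38 × 10^5 ft³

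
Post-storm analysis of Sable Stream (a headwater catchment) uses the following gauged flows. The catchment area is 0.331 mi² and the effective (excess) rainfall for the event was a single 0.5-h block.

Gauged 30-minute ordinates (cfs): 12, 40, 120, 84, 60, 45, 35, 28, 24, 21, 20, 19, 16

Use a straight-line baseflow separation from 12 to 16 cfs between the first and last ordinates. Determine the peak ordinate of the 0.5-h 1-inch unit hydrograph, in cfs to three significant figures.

Direct runoff: 0.00, 27.67, 107.33, 71.00, 46.67, 31.33, 21.00, 13.67, 9.33, 6.00, 4.67, 3.33, 0.00 cfs; ΣQ_DR = 342.0 cfs, peak = 107.33 cfs.
Runoff depth d = ΣQ_DR·Δt / A = 342.0 × 1800 / (0.331 mi²) = 0.8005 in.
The 1-inch UH is the DRH scaled by (1 in)/d, so U_p = 107.33 × 1/0.8005 = 134 cfs.

U_p ≈ 134 cfs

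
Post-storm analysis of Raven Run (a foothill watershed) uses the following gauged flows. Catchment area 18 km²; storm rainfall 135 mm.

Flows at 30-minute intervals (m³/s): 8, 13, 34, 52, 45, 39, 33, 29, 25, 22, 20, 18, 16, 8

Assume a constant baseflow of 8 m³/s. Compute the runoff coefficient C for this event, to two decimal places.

ΣQ_DR = 250.0 m³/s; V = ΣQ_DR·Δt = 4.500 × 10^5 m³.
Runoff depth d = V / A = 25.00 mm.
C = d / P = 25.00 / 135 = 0.19.

C ≈ 0.19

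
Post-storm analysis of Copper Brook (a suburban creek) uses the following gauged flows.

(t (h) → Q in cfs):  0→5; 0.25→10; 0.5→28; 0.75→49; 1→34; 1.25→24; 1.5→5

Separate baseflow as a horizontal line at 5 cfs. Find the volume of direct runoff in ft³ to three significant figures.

Direct-runoff ordinates (Q − Q_b): 0.0, 5.0, 23.0, 44.0, 29.0, 19.0, 0.0 cfs.
ΣQ_DR = 120.0 cfs.
With Δt = 0.25 h = 900 s, V = ΣQ_DR · Δt = 120.0 × 900 = 1.08 × 10^5 ft³.

V ≈ 1.08 × 10^5 ft³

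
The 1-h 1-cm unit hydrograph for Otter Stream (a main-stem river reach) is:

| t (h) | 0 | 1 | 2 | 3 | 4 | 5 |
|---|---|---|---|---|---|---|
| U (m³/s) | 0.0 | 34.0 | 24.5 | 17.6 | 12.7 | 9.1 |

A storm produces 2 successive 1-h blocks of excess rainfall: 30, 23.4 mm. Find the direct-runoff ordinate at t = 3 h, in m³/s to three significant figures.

By discrete convolution, Q_j = Σ (P_i / 10 mm) · U_{j−i}.
At t = 3 h (j=3): Q = (30/10)·17.6 + (23.4/10)·24.5 = 110 m³/s.

Q ≈ 110 m³/s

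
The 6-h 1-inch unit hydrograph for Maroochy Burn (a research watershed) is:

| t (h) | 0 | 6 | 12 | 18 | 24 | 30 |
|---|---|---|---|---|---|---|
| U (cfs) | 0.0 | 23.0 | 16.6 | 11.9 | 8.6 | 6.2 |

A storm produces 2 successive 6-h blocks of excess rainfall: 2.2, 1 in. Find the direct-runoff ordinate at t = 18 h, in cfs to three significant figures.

Q ≈ 42.8 cfs

By discrete convolution, Q_j = Σ (P_i / 1 in) · U_{j−i}.
At t = 18 h (j=3): Q = (2.2/1)·11.9 + (1/1)·16.6 = 42.8 cfs.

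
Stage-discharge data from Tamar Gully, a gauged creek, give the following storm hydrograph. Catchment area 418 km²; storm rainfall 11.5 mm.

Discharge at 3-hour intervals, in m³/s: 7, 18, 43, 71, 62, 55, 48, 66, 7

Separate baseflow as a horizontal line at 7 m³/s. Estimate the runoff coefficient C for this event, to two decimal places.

ΣQ_DR = 314.0 m³/s; V = ΣQ_DR·Δt = 3.391 × 10^6 m³.
Runoff depth d = V / A = 8.113 mm.
C = d / P = 8.113 / 11.5 = 0.71.

C ≈ 0.71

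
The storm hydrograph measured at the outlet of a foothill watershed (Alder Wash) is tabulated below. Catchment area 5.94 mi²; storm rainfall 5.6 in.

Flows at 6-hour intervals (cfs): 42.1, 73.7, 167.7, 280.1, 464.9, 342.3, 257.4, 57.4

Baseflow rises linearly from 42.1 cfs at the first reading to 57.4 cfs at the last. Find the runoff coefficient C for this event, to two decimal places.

C ≈ 0.36

ΣQ_DR = 1288 cfs; V = ΣQ_DR·Δt = 2.781 × 10^7 ft³.
Runoff depth d = V / A = 2.015 in.
C = d / P = 2.015 / 5.6 = 0.36.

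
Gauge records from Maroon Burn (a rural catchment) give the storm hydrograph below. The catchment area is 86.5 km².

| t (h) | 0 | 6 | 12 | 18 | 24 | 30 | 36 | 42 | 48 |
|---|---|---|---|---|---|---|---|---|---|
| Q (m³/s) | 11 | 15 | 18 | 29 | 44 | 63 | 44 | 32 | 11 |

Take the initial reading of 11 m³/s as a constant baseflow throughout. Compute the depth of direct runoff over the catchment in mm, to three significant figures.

Direct runoff: 0.0, 4.0, 7.0, 18.0, 33.0, 52.0, 33.0, 21.0, 0.0 m³/s; ΣQ_DR = 168.0 m³/s.
V = ΣQ_DR · Δt = 168.0 × 21600 s = 3.629 × 10^6 m³.
Over A = 86.5 km², depth = V / A = 42.0 mm.

d ≈ 42.0 mm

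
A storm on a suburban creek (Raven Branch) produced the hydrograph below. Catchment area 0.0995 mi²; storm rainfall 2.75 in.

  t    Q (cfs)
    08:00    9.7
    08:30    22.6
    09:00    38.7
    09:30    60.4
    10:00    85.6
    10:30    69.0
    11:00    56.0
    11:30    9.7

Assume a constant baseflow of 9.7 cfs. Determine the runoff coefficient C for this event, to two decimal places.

ΣQ_DR = 274.1 cfs; V = ΣQ_DR·Δt = 4.934 × 10^5 ft³.
Runoff depth d = V / A = 2.134 in.
C = d / P = 2.134 / 2.75 = 0.78.

C ≈ 0.78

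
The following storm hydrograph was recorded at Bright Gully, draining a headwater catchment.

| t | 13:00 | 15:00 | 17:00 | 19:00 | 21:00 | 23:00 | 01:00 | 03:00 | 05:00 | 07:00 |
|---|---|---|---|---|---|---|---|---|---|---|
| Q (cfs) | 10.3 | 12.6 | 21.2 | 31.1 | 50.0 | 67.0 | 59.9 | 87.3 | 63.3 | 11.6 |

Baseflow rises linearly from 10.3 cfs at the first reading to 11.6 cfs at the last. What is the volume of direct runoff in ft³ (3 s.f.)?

V ≈ 2.19 × 10^6 ft³

Direct-runoff ordinates (Q − Q_b): 0.00, 2.16, 10.61, 20.37, 39.12, 55.98, 48.73, 75.99, 51.84, 0.00 cfs.
ΣQ_DR = 304.8 cfs.
With Δt = 2 h = 7200 s, V = ΣQ_DR · Δt = 304.8 × 7200 = 2.19 × 10^6 ft³.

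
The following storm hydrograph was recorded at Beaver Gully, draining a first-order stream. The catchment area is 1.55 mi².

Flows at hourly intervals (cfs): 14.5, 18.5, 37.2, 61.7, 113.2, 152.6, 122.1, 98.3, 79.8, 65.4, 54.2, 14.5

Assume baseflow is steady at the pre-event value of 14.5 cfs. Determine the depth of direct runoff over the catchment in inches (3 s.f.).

Direct runoff: 0.0, 4.0, 22.7, 47.2, 98.7, 138.1, 107.6, 83.8, 65.3, 50.9, 39.7, 0.0 cfs; ΣQ_DR = 658.0 cfs.
V = ΣQ_DR · Δt = 658.0 × 3600 s = 2.369 × 10^6 ft³.
Over A = 1.55 mi², depth = V / A = 0.658 in.

d ≈ 0.658 in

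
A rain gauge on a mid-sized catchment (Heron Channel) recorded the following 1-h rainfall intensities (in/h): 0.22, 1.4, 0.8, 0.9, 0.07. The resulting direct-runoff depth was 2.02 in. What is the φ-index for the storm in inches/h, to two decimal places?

Only the 3 blocks with intensity above φ contribute runoff: 1.4, 0.8, 0.9 in/h.
Σ(I−φ)·Δt = d  ⇒  (1.4+0.8+0.9 − 3φ)·1 = 2.02
φ = (3.100 − 2.02/1) / 3 = 0.36 in/h.

φ ≈ 0.36 in/h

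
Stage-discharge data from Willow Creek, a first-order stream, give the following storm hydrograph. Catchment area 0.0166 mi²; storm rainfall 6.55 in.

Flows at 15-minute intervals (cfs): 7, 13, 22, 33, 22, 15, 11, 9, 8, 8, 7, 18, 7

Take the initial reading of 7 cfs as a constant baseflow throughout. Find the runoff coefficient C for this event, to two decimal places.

ΣQ_DR = 89.00 cfs; V = ΣQ_DR·Δt = 80100 ft³.
Runoff depth d = V / A = 2.077 in.
C = d / P = 2.077 / 6.55 = 0.32.

C ≈ 0.32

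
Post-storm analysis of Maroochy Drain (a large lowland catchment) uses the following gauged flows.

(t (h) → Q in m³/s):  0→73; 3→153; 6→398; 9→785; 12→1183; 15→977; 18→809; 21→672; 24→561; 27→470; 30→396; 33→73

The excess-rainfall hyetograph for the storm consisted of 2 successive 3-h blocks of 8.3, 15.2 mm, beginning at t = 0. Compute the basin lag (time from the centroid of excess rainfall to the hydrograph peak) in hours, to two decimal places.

Centroid of excess rainfall: t_c = Σ P_i·t̄_i / ΣP_i = 3.4404 h (block centres at 1.5, 4.5 h).
Hydrograph peak occurs at t = 12 h, so basin lag t_L = 12 − 3.4404 = 8.56 h.

t_L ≈ 8.56 h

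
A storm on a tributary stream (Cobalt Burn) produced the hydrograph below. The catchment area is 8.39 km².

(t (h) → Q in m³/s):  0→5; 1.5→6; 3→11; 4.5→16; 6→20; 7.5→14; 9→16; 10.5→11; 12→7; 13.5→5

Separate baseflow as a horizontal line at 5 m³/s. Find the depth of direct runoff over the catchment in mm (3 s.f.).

d ≈ 39.3 mm

Direct runoff: 0.0, 1.0, 6.0, 11.0, 15.0, 9.0, 11.0, 6.0, 2.0, 0.0 m³/s; ΣQ_DR = 61.00 m³/s.
V = ΣQ_DR · Δt = 61.00 × 5400 s = 3.294 × 10^5 m³.
Over A = 8.39 km², depth = V / A = 39.3 mm.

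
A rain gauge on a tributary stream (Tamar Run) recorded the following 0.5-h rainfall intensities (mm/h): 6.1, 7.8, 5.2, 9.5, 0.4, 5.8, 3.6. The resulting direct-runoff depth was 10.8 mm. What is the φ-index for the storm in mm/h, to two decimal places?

φ ≈ 2.73 mm/h

Only the 6 blocks with intensity above φ contribute runoff: 6.1, 7.8, 5.2, 9.5, 5.8, 3.6 mm/h.
Σ(I−φ)·Δt = d  ⇒  (6.1+7.8+5.2+9.5+5.8+3.6 − 6φ)·0.5 = 10.8
φ = (38.00 − 10.8/0.5) / 6 = 2.73 mm/h.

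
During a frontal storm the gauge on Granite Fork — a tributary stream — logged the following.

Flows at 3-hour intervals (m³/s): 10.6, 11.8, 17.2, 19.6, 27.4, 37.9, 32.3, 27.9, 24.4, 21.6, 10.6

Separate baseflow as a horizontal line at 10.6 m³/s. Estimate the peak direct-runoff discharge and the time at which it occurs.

Subtracting baseflow gives direct-runoff ordinates: 0.0, 1.2, 6.6, 9.0, 16.8, 27.3, 21.7, 17.3, 13.8, 11.0, 0.0 m³/s.
The maximum is 27.3 m³/s, occurring at the reading for t = 15 h.

Q_p = 27.3 m³/s at t = 15 h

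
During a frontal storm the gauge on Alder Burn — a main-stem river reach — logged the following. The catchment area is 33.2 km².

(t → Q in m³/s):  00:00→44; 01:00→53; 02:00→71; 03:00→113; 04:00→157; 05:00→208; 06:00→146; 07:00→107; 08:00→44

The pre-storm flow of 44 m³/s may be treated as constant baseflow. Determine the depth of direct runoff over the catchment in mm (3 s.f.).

d ≈ 59.3 mm

Direct runoff: 0.0, 9.0, 27.0, 69.0, 113.0, 164.0, 102.0, 63.0, 0.0 m³/s; ΣQ_DR = 547.0 m³/s.
V = ΣQ_DR · Δt = 547.0 × 3600 s = 1.969 × 10^6 m³.
Over A = 33.2 km², depth = V / A = 59.3 mm.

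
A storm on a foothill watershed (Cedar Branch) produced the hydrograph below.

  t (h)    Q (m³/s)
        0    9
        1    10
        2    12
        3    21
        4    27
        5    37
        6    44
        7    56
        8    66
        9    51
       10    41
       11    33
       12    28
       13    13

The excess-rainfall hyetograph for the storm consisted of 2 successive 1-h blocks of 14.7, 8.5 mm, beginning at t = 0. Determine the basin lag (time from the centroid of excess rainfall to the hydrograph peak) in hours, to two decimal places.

Centroid of excess rainfall: t_c = Σ P_i·t̄_i / ΣP_i = 0.8664 h (block centres at 0.5, 1.5 h).
Hydrograph peak occurs at t = 8 h, so basin lag t_L = 8 − 0.8664 = 7.13 h.

t_L ≈ 7.13 h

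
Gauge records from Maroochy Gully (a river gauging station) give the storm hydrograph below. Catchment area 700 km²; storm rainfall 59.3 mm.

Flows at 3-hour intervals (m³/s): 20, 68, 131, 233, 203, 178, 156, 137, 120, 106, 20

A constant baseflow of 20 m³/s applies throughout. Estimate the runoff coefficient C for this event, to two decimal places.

C ≈ 0.30

ΣQ_DR = 1152 m³/s; V = ΣQ_DR·Δt = 1.244 × 10^7 m³.
Runoff depth d = V / A = 17.77 mm.
C = d / P = 17.77 / 59.3 = 0.30.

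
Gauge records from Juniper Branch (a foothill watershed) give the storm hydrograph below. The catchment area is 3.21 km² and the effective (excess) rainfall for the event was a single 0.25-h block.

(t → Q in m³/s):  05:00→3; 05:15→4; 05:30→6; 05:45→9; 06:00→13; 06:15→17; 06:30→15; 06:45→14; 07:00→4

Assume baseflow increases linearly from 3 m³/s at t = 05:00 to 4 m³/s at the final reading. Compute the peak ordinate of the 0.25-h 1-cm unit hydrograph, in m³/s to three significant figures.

U_p ≈ 8.92 m³/s

Direct runoff: 0.00, 0.88, 2.75, 5.62, 9.50, 13.38, 11.25, 10.12, 0.00 m³/s; ΣQ_DR = 53.50 m³/s, peak = 13.38 m³/s.
Runoff depth d = ΣQ_DR·Δt / A = 53.50 × 900 / (3.21 km²) = 15.00 mm.
The 1-cm UH is the DRH scaled by (10 mm)/d, so U_p = 13.38 × 10/15.00 = 8.92 m³/s.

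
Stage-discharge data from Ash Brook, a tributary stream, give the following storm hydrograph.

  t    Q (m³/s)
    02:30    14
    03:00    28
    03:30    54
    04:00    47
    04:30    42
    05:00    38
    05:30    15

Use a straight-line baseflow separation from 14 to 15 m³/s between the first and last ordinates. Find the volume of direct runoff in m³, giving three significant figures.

Direct-runoff ordinates (Q − Q_b): 0.00, 13.83, 39.67, 32.50, 27.33, 23.17, 0.00 m³/s.
ΣQ_DR = 136.5 m³/s.
With Δt = 0.5 h = 1800 s, V = ΣQ_DR · Δt = 136.5 × 1800 = 2.46 × 10^5 m³.

V ≈ 2.46 × 10^5 m³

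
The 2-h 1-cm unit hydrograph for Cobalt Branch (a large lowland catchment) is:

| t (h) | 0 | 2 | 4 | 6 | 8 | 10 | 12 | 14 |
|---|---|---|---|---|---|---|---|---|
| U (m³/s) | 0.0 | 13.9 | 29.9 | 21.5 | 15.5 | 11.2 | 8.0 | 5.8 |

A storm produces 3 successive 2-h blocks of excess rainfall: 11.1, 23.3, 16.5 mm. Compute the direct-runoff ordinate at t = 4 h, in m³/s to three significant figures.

Q ≈ 65.6 m³/s

By discrete convolution, Q_j = Σ (P_i / 10 mm) · U_{j−i}.
At t = 4 h (j=2): Q = (11.1/10)·29.9 + (23.3/10)·13.9 + (16.5/10)·0.0 = 65.6 m³/s.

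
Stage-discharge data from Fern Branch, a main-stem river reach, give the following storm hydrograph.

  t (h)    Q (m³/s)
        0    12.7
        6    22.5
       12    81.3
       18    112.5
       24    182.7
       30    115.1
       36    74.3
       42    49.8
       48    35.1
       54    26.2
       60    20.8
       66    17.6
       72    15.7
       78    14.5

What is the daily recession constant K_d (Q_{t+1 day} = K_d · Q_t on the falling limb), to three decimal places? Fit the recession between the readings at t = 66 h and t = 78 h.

Between t = 66 h and t = 78 h the flow falls from 17.6 to 14.5 m³/s over 2×6 h = 12 h.
Per-interval ratio K = (14.5/17.6)^(1/2) = 0.9077; K_d = K^(24/6) = 0.679.

K_d ≈ 0.679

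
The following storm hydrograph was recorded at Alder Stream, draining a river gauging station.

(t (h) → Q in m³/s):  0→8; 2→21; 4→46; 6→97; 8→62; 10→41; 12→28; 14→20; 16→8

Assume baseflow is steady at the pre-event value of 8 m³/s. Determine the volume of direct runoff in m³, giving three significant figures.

Direct-runoff ordinates (Q − Q_b): 0.0, 13.0, 38.0, 89.0, 54.0, 33.0, 20.0, 12.0, 0.0 m³/s.
ΣQ_DR = 259.0 m³/s.
With Δt = 2 h = 7200 s, V = ΣQ_DR · Δt = 259.0 × 7200 = 1.86 × 10^6 m³.

V ≈ 1.86 × 10^6 m³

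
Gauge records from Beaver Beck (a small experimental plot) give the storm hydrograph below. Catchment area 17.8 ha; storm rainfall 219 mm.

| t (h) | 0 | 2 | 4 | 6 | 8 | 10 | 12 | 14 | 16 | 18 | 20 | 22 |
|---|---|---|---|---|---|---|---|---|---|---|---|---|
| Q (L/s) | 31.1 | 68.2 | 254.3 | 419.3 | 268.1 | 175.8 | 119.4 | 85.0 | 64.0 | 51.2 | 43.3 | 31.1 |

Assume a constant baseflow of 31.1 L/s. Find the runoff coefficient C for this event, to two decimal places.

ΣQ_DR = 1238 L/s; V = ΣQ_DR·Δt = 8.911 × 10^6 L.
Runoff depth d = V / A = 50.06 mm.
C = d / P = 50.06 / 219 = 0.23.

C ≈ 0.23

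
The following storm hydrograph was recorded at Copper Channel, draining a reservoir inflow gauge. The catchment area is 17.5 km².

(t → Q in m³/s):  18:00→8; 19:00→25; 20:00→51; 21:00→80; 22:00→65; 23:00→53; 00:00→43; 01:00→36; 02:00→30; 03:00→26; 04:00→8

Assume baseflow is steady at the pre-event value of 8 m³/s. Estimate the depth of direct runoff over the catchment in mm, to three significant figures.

d ≈ 69.3 mm

Direct runoff: 0.0, 17.0, 43.0, 72.0, 57.0, 45.0, 35.0, 28.0, 22.0, 18.0, 0.0 m³/s; ΣQ_DR = 337.0 m³/s.
V = ΣQ_DR · Δt = 337.0 × 3600 s = 1.213 × 10^6 m³.
Over A = 17.5 km², depth = V / A = 69.3 mm.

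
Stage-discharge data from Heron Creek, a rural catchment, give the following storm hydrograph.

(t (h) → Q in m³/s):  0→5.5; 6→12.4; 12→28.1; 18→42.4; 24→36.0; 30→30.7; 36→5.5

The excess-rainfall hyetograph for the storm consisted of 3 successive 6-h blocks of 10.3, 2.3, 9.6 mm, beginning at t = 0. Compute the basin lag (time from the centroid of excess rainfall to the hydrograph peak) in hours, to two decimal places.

Centroid of excess rainfall: t_c = Σ P_i·t̄_i / ΣP_i = 8.8108 h (block centres at 3, 9, 15 h).
Hydrograph peak occurs at t = 18 h, so basin lag t_L = 18 − 8.8108 = 9.19 h.

t_L ≈ 9.19 h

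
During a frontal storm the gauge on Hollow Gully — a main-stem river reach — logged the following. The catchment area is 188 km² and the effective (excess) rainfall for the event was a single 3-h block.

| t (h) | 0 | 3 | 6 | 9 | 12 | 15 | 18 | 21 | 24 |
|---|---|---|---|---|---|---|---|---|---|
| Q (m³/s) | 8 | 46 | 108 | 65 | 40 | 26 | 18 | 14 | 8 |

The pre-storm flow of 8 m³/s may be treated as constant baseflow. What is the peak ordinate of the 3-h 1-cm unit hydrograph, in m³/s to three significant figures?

U_p ≈ 66.7 m³/s

Direct runoff: 0.0, 38.0, 100.0, 57.0, 32.0, 18.0, 10.0, 6.0, 0.0 m³/s; ΣQ_DR = 261.0 m³/s, peak = 100.0 m³/s.
Runoff depth d = ΣQ_DR·Δt / A = 261.0 × 10800 / (188 km²) = 14.99 mm.
The 1-cm UH is the DRH scaled by (10 mm)/d, so U_p = 100.0 × 10/14.99 = 66.7 m³/s.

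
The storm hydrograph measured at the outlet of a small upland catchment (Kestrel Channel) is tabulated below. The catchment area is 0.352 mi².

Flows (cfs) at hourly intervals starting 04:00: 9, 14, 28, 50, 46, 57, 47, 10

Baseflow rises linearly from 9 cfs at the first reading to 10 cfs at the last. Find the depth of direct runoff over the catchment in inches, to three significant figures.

Direct runoff: 0.00, 4.86, 18.71, 40.57, 36.43, 47.29, 37.14, 0.00 cfs; ΣQ_DR = 185.0 cfs.
V = ΣQ_DR · Δt = 185.0 × 3600 s = 6.660 × 10^5 ft³.
Over A = 0.352 mi², depth = V / A = 0.814 in.

d ≈ 0.814 in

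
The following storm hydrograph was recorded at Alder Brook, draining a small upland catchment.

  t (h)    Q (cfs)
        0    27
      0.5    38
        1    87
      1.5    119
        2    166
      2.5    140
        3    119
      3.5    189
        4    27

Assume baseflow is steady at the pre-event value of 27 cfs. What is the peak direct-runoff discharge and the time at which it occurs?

Q_p = 162.0 cfs at t = 3.5 h

Subtracting baseflow gives direct-runoff ordinates: 0.0, 11.0, 60.0, 92.0, 139.0, 113.0, 92.0, 162.0, 0.0 cfs.
The maximum is 162.0 cfs, occurring at the reading for t = 3.5 h.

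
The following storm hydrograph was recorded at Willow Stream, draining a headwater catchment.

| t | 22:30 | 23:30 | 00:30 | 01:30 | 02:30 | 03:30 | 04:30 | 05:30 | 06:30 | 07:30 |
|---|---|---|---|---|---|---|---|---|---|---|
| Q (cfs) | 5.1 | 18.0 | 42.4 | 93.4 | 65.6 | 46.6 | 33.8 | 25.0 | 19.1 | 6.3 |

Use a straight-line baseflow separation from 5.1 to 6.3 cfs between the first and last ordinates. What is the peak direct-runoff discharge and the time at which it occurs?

Q_p = 87.90 cfs at t = 01:30

Subtracting baseflow gives direct-runoff ordinates: 0.00, 12.77, 37.03, 87.90, 59.97, 40.83, 27.90, 18.97, 12.93, 0.00 cfs.
The maximum is 87.90 cfs, occurring at the reading for t = 01:30.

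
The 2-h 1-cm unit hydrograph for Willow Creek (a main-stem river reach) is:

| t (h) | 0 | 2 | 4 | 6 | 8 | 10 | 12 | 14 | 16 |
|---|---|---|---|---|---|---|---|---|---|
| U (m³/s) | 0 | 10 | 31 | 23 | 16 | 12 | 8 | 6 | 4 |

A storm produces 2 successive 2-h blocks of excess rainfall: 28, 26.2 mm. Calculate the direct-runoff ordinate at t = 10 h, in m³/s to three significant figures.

By discrete convolution, Q_j = Σ (P_i / 10 mm) · U_{j−i}.
At t = 10 h (j=5): Q = (28/10)·12 + (26.2/10)·16 = 75.5 m³/s.

Q ≈ 75.5 m³/s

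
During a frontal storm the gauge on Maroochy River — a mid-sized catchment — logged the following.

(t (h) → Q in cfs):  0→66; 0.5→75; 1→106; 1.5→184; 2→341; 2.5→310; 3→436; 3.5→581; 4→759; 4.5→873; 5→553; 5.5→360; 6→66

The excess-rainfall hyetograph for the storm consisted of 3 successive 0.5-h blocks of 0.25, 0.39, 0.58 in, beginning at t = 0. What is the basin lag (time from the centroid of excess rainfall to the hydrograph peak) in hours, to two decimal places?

Centroid of excess rainfall: t_c = Σ P_i·t̄_i / ΣP_i = 0.8852 h (block centres at 0.25, 0.75, 1.25 h).
Hydrograph peak occurs at t = 4.5 h, so basin lag t_L = 4.5 − 0.8852 = 3.61 h.

t_L ≈ 3.61 h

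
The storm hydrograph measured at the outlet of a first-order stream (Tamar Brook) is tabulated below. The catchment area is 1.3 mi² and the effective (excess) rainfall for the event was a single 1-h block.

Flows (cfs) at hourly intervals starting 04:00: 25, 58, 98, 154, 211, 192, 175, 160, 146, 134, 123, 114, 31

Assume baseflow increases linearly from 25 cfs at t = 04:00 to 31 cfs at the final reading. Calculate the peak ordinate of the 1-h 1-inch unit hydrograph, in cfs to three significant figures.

U_p ≈ 123 cfs

Direct runoff: 0.00, 32.50, 72.00, 127.50, 184.00, 164.50, 147.00, 131.50, 117.00, 104.50, 93.00, 83.50, 0.00 cfs; ΣQ_DR = 1257 cfs, peak = 184.00 cfs.
Runoff depth d = ΣQ_DR·Δt / A = 1257 × 3600 / (1.3 mi²) = 1.498 in.
The 1-inch UH is the DRH scaled by (1 in)/d, so U_p = 184.00 × 1/1.498 = 123 cfs.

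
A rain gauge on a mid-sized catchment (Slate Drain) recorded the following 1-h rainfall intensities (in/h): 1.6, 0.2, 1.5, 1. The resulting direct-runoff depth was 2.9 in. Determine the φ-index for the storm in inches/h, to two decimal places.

Only the 3 blocks with intensity above φ contribute runoff: 1.6, 1.5, 1 in/h.
Σ(I−φ)·Δt = d  ⇒  (1.6+1.5+1 − 3φ)·1 = 2.9
φ = (4.100 − 2.9/1) / 3 = 0.40 in/h.

φ ≈ 0.40 in/h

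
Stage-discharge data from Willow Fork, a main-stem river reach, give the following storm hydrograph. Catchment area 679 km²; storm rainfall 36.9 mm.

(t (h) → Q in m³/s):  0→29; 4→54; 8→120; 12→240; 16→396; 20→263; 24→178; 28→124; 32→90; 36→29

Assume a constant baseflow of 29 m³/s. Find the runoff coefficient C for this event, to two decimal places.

ΣQ_DR = 1233 m³/s; V = ΣQ_DR·Δt = 1.776 × 10^7 m³.
Runoff depth d = V / A = 26.15 mm.
C = d / P = 26.15 / 36.9 = 0.71.

C ≈ 0.71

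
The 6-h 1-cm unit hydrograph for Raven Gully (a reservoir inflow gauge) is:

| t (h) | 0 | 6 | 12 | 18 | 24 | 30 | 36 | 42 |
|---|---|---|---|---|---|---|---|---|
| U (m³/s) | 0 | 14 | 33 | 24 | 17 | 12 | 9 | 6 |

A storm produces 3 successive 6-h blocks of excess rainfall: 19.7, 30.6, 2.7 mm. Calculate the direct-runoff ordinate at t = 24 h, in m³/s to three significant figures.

By discrete convolution, Q_j = Σ (P_i / 10 mm) · U_{j−i}.
At t = 24 h (j=4): Q = (19.7/10)·17 + (30.6/10)·24 + (2.7/10)·33 = 116 m³/s.

Q ≈ 116 m³/s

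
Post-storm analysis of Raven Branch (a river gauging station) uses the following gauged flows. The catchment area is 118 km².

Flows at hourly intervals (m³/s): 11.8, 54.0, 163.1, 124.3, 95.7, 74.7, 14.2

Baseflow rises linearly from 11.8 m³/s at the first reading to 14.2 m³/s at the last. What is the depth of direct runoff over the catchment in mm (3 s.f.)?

d ≈ 13.6 mm

Direct runoff: 0.00, 41.80, 150.50, 111.30, 82.30, 60.90, 0.00 m³/s; ΣQ_DR = 446.8 m³/s.
V = ΣQ_DR · Δt = 446.8 × 3600 s = 1.608 × 10^6 m³.
Over A = 118 km², depth = V / A = 13.6 mm.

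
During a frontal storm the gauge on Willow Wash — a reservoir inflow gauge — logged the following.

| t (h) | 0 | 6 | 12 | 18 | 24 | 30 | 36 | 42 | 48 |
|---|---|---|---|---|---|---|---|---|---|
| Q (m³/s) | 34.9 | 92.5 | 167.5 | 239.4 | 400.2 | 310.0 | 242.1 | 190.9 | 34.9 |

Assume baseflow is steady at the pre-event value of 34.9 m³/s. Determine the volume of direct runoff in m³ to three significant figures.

Direct-runoff ordinates (Q − Q_b): 0.0, 57.6, 132.6, 204.5, 365.3, 275.1, 207.2, 156.0, 0.0 m³/s.
ΣQ_DR = 1398 m³/s.
With Δt = 6 h = 21600 s, V = ΣQ_DR · Δt = 1398 × 21600 = 3.02 × 10^7 m³.

V ≈ 3.02 × 10^7 m³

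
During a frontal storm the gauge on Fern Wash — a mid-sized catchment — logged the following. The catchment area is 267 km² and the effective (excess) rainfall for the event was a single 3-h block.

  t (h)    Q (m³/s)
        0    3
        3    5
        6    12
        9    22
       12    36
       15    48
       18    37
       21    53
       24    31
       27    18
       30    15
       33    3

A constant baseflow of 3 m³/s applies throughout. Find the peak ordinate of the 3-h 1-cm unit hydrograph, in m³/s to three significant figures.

U_p ≈ 50.0 m³/s

Direct runoff: 0.0, 2.0, 9.0, 19.0, 33.0, 45.0, 34.0, 50.0, 28.0, 15.0, 12.0, 0.0 m³/s; ΣQ_DR = 247.0 m³/s, peak = 50.0 m³/s.
Runoff depth d = ΣQ_DR·Δt / A = 247.0 × 10800 / (267 km²) = 9.991 mm.
The 1-cm UH is the DRH scaled by (10 mm)/d, so U_p = 50.0 × 10/9.991 = 50.0 m³/s.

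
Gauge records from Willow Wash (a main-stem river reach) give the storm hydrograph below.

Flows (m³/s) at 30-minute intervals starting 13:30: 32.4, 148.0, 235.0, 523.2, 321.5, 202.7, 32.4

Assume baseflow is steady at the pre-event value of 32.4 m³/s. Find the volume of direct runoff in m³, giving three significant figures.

Direct-runoff ordinates (Q − Q_b): 0.0, 115.6, 202.6, 490.8, 289.1, 170.3, 0.0 m³/s.
ΣQ_DR = 1268 m³/s.
With Δt = 0.5 h = 1800 s, V = ΣQ_DR · Δt = 1268 × 1800 = 2.28 × 10^6 m³.

V ≈ 2.28 × 10^6 m³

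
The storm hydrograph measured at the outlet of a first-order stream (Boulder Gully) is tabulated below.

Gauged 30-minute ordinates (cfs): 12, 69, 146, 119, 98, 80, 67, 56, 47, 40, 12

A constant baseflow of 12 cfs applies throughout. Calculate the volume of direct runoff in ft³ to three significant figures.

V ≈ 1.11 × 10^6 ft³

Direct-runoff ordinates (Q − Q_b): 0.0, 57.0, 134.0, 107.0, 86.0, 68.0, 55.0, 44.0, 35.0, 28.0, 0.0 cfs.
ΣQ_DR = 614.0 cfs.
With Δt = 0.5 h = 1800 s, V = ΣQ_DR · Δt = 614.0 × 1800 = 1.11 × 10^6 ft³.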